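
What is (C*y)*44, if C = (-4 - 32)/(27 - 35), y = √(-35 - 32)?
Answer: 198*I*√67 ≈ 1620.7*I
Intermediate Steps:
y = I*√67 (y = √(-67) = I*√67 ≈ 8.1853*I)
C = 9/2 (C = -36/(-8) = -36*(-⅛) = 9/2 ≈ 4.5000)
(C*y)*44 = (9*(I*√67)/2)*44 = (9*I*√67/2)*44 = 198*I*√67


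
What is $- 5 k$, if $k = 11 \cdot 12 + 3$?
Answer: $-675$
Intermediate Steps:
$k = 135$ ($k = 132 + 3 = 135$)
$- 5 k = \left(-5\right) 135 = -675$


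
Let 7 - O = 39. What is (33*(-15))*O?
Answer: 15840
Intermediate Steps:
O = -32 (O = 7 - 1*39 = 7 - 39 = -32)
(33*(-15))*O = (33*(-15))*(-32) = -495*(-32) = 15840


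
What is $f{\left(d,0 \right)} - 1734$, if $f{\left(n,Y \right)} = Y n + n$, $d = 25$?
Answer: $-1709$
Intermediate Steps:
$f{\left(n,Y \right)} = n + Y n$
$f{\left(d,0 \right)} - 1734 = 25 \left(1 + 0\right) - 1734 = 25 \cdot 1 - 1734 = 25 - 1734 = -1709$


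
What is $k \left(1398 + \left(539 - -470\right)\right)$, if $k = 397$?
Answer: $955579$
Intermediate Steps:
$k \left(1398 + \left(539 - -470\right)\right) = 397 \left(1398 + \left(539 - -470\right)\right) = 397 \left(1398 + \left(539 + 470\right)\right) = 397 \left(1398 + 1009\right) = 397 \cdot 2407 = 955579$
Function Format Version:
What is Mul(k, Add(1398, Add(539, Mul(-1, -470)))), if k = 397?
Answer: 955579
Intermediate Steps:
Mul(k, Add(1398, Add(539, Mul(-1, -470)))) = Mul(397, Add(1398, Add(539, Mul(-1, -470)))) = Mul(397, Add(1398, Add(539, 470))) = Mul(397, Add(1398, 1009)) = Mul(397, 2407) = 955579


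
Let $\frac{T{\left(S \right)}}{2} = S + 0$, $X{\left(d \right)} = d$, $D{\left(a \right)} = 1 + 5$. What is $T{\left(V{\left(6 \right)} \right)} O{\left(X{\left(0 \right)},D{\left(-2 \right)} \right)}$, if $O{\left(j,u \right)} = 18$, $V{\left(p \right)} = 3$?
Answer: $108$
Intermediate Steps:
$D{\left(a \right)} = 6$
$T{\left(S \right)} = 2 S$ ($T{\left(S \right)} = 2 \left(S + 0\right) = 2 S$)
$T{\left(V{\left(6 \right)} \right)} O{\left(X{\left(0 \right)},D{\left(-2 \right)} \right)} = 2 \cdot 3 \cdot 18 = 6 \cdot 18 = 108$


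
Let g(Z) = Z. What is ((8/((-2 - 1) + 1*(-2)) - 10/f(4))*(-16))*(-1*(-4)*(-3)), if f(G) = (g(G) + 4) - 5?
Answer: -4736/5 ≈ -947.20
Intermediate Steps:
f(G) = -1 + G (f(G) = (G + 4) - 5 = (4 + G) - 5 = -1 + G)
((8/((-2 - 1) + 1*(-2)) - 10/f(4))*(-16))*(-1*(-4)*(-3)) = ((8/((-2 - 1) + 1*(-2)) - 10/(-1 + 4))*(-16))*(-1*(-4)*(-3)) = ((8/(-3 - 2) - 10/3)*(-16))*(4*(-3)) = ((8/(-5) - 10*⅓)*(-16))*(-12) = ((8*(-⅕) - 10/3)*(-16))*(-12) = ((-8/5 - 10/3)*(-16))*(-12) = -74/15*(-16)*(-12) = (1184/15)*(-12) = -4736/5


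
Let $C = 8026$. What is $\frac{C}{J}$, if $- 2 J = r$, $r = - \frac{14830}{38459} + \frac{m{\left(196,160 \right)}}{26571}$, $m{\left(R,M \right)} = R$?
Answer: $\frac{8201721958314}{193254983} \approx 42440.0$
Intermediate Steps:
$r = - \frac{386509966}{1021894089}$ ($r = - \frac{14830}{38459} + \frac{196}{26571} = - \frac{386509966}{1021894089} \approx -0.37823$)
$J = \frac{193254983}{1021894089}$ ($J = \left(- \frac{1}{2}\right) \left(- \frac{386509966}{1021894089}\right) = \frac{193254983}{1021894089} \approx 0.18911$)
$\frac{C}{J} = \frac{8026}{\frac{193254983}{1021894089}} = 8026 \cdot \frac{1021894089}{193254983} = \frac{8201721958314}{193254983}$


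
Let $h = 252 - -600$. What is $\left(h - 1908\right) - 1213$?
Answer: $-2269$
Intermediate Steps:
$h = 852$ ($h = 252 + 600 = 852$)
$\left(h - 1908\right) - 1213 = \left(852 - 1908\right) - 1213 = -1056 - 1213 = -2269$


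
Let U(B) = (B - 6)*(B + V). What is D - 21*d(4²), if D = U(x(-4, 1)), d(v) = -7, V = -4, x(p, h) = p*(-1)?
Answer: 147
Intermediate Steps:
x(p, h) = -p
U(B) = (-6 + B)*(-4 + B) (U(B) = (B - 6)*(B - 4) = (-6 + B)*(-4 + B))
D = 0 (D = 24 + (-1*(-4))² - (-10)*(-4) = 24 + 4² - 10*4 = 24 + 16 - 40 = 0)
D - 21*d(4²) = 0 - 21*(-7) = 0 + 147 = 147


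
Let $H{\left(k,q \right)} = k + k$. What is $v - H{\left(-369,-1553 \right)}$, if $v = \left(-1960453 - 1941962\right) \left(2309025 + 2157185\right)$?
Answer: $-17429004896412$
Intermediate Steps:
$H{\left(k,q \right)} = 2 k$
$v = -17429004897150$ ($v = \left(-3902415\right) 4466210 = -17429004897150$)
$v - H{\left(-369,-1553 \right)} = -17429004897150 - 2 \left(-369\right) = -17429004897150 - -738 = -17429004897150 + 738 = -17429004896412$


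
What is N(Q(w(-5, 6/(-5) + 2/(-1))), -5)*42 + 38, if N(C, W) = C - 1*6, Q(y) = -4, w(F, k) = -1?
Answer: -382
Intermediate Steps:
N(C, W) = -6 + C (N(C, W) = C - 6 = -6 + C)
N(Q(w(-5, 6/(-5) + 2/(-1))), -5)*42 + 38 = (-6 - 4)*42 + 38 = -10*42 + 38 = -420 + 38 = -382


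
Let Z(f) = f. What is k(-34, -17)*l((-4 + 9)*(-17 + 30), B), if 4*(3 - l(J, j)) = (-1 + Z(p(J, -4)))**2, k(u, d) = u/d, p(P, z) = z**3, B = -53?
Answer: -4213/2 ≈ -2106.5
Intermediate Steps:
l(J, j) = -4213/4 (l(J, j) = 3 - (-1 + (-4)**3)**2/4 = 3 - (-1 - 64)**2/4 = 3 - 1/4*(-65)**2 = 3 - 1/4*4225 = 3 - 4225/4 = -4213/4)
k(-34, -17)*l((-4 + 9)*(-17 + 30), B) = -34/(-17)*(-4213/4) = -34*(-1/17)*(-4213/4) = 2*(-4213/4) = -4213/2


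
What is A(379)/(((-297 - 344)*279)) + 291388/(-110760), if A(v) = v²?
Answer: -5668434641/1650683970 ≈ -3.4340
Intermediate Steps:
A(379)/(((-297 - 344)*279)) + 291388/(-110760) = 379²/(((-297 - 344)*279)) + 291388/(-110760) = 143641/((-641*279)) + 291388*(-1/110760) = 143641/(-178839) - 72847/27690 = 143641*(-1/178839) - 72847/27690 = -143641/178839 - 72847/27690 = -5668434641/1650683970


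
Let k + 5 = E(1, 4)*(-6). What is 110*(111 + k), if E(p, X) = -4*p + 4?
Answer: 11660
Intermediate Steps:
E(p, X) = 4 - 4*p
k = -5 (k = -5 + (4 - 4*1)*(-6) = -5 + (4 - 4)*(-6) = -5 + 0*(-6) = -5 + 0 = -5)
110*(111 + k) = 110*(111 - 5) = 110*106 = 11660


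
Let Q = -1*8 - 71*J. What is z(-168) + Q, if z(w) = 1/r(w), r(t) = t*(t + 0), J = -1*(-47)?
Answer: -94409279/28224 ≈ -3345.0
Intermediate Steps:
J = 47
r(t) = t² (r(t) = t*t = t²)
z(w) = w⁻² (z(w) = 1/(w²) = w⁻²)
Q = -3345 (Q = -1*8 - 71*47 = -8 - 3337 = -3345)
z(-168) + Q = (-168)⁻² - 3345 = 1/28224 - 3345 = -94409279/28224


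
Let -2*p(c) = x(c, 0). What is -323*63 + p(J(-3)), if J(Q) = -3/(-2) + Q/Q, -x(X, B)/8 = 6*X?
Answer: -20289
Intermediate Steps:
x(X, B) = -48*X
J(Q) = 5/2 (J(Q) = -3*(-½) + 1 = 3/2 + 1 = 5/2)
p(c) = 24*c (p(c) = -(-24)*c = 24*c)
-323*63 + p(J(-3)) = -323*63 + 24*(5/2) = -20349 + 60 = -20289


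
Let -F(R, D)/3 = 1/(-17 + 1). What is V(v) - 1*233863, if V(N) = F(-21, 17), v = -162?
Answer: -3741805/16 ≈ -2.3386e+5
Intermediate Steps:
F(R, D) = 3/16 (F(R, D) = -3/(-17 + 1) = -3/(-16) = -3*(-1/16) = 3/16)
V(N) = 3/16
V(v) - 1*233863 = 3/16 - 1*233863 = 3/16 - 233863 = -3741805/16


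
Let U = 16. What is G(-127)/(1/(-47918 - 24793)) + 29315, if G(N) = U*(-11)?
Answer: 12826451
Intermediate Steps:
G(N) = -176 (G(N) = 16*(-11) = -176)
G(-127)/(1/(-47918 - 24793)) + 29315 = -176/(1/(-47918 - 24793)) + 29315 = -176/(1/(-72711)) + 29315 = -176/(-1/72711) + 29315 = -176*(-72711) + 29315 = 12797136 + 29315 = 12826451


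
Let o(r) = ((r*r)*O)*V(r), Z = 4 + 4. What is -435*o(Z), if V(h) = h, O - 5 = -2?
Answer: -668160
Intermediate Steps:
O = 3 (O = 5 - 2 = 3)
Z = 8
o(r) = 3*r³ (o(r) = ((r*r)*3)*r = (r²*3)*r = (3*r²)*r = 3*r³)
-435*o(Z) = -1305*8³ = -1305*512 = -435*1536 = -668160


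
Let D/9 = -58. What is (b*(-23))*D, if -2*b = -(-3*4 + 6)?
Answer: -36018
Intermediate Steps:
D = -522 (D = 9*(-58) = -522)
b = -3 (b = -(-1)*(-3*4 + 6)/2 = -(-1)*(-12 + 6)/2 = -(-1)*(-6)/2 = -½*6 = -3)
(b*(-23))*D = -3*(-23)*(-522) = 69*(-522) = -36018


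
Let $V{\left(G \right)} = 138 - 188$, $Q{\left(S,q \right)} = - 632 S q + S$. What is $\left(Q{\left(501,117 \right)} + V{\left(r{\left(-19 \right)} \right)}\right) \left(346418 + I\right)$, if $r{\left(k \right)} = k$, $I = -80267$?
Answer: $-9859695007443$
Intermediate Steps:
$Q{\left(S,q \right)} = S - 632 S q$ ($Q{\left(S,q \right)} = - 632 S q + S = S - 632 S q$)
$V{\left(G \right)} = -50$ ($V{\left(G \right)} = 138 - 188 = -50$)
$\left(Q{\left(501,117 \right)} + V{\left(r{\left(-19 \right)} \right)}\right) \left(346418 + I\right) = \left(501 \left(1 - 73944\right) - 50\right) \left(346418 - 80267\right) = \left(501 \left(1 - 73944\right) - 50\right) 266151 = \left(501 \left(-73943\right) - 50\right) 266151 = \left(-37045443 - 50\right) 266151 = \left(-37045493\right) 266151 = -9859695007443$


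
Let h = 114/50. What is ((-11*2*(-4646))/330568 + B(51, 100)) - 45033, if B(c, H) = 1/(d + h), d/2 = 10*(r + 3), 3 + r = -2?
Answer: -3509462975969/77931406 ≈ -45033.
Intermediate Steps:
r = -5 (r = -3 - 2 = -5)
d = -40 (d = 2*(10*(-5 + 3)) = 2*(10*(-2)) = 2*(-20) = -40)
h = 57/25 (h = 114*(1/50) = 57/25 ≈ 2.2800)
B(c, H) = -25/943 (B(c, H) = 1/(-40 + 57/25) = 1/(-943/25) = -25/943)
((-11*2*(-4646))/330568 + B(51, 100)) - 45033 = ((-11*2*(-4646))/330568 - 25/943) - 45033 = (-22*(-4646)*(1/330568) - 25/943) - 45033 = (102212*(1/330568) - 25/943) - 45033 = (25553/82642 - 25/943) - 45033 = 22030429/77931406 - 45033 = -3509462975969/77931406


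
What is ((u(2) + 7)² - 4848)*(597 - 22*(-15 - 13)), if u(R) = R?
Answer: -5782371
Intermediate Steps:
((u(2) + 7)² - 4848)*(597 - 22*(-15 - 13)) = ((2 + 7)² - 4848)*(597 - 22*(-15 - 13)) = (9² - 4848)*(597 - 22*(-28)) = (81 - 4848)*(597 + 616) = -4767*1213 = -5782371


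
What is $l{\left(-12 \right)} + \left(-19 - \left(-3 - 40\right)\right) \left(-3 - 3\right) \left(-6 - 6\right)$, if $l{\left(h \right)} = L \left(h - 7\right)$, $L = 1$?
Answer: $1709$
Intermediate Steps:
$l{\left(h \right)} = -7 + h$ ($l{\left(h \right)} = 1 \left(h - 7\right) = 1 \left(-7 + h\right) = -7 + h$)
$l{\left(-12 \right)} + \left(-19 - \left(-3 - 40\right)\right) \left(-3 - 3\right) \left(-6 - 6\right) = \left(-7 - 12\right) + \left(-19 - \left(-3 - 40\right)\right) \left(-3 - 3\right) \left(-6 - 6\right) = -19 + \left(-19 - \left(-3 - 40\right)\right) \left(\left(-6\right) \left(-12\right)\right) = -19 + \left(-19 - -43\right) 72 = -19 + \left(-19 + 43\right) 72 = -19 + 24 \cdot 72 = -19 + 1728 = 1709$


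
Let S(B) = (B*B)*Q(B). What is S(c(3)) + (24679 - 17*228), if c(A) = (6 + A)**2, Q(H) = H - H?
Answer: 20803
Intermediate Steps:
Q(H) = 0
S(B) = 0 (S(B) = (B*B)*0 = B**2*0 = 0)
S(c(3)) + (24679 - 17*228) = 0 + (24679 - 17*228) = 0 + (24679 - 3876) = 0 + 20803 = 20803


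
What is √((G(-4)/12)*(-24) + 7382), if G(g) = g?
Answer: √7390 ≈ 85.965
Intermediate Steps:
√((G(-4)/12)*(-24) + 7382) = √((-4/12)*(-24) + 7382) = √(((1/12)*(-4))*(-24) + 7382) = √(-⅓*(-24) + 7382) = √(8 + 7382) = √7390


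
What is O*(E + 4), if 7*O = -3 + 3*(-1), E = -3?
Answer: -6/7 ≈ -0.85714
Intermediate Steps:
O = -6/7 (O = (-3 + 3*(-1))/7 = (-3 - 3)/7 = (⅐)*(-6) = -6/7 ≈ -0.85714)
O*(E + 4) = -6*(-3 + 4)/7 = -6/7*1 = -6/7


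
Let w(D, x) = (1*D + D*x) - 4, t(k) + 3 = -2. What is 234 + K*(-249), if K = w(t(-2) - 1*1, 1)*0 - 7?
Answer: 1977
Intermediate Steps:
t(k) = -5 (t(k) = -3 - 2 = -5)
w(D, x) = -4 + D + D*x (w(D, x) = (D + D*x) - 4 = -4 + D + D*x)
K = -7 (K = (-4 + (-5 - 1*1) + (-5 - 1*1)*1)*0 - 7 = (-4 + (-5 - 1) + (-5 - 1)*1)*0 - 7 = (-4 - 6 - 6*1)*0 - 7 = (-4 - 6 - 6)*0 - 7 = -16*0 - 7 = 0 - 7 = -7)
234 + K*(-249) = 234 - 7*(-249) = 234 + 1743 = 1977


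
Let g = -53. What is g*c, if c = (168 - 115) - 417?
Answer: 19292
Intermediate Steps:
c = -364 (c = 53 - 417 = -364)
g*c = -53*(-364) = 19292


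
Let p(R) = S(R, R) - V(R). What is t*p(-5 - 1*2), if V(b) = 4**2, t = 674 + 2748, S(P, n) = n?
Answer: -78706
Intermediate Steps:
t = 3422
V(b) = 16
p(R) = -16 + R (p(R) = R - 1*16 = R - 16 = -16 + R)
t*p(-5 - 1*2) = 3422*(-16 + (-5 - 1*2)) = 3422*(-16 + (-5 - 2)) = 3422*(-16 - 7) = 3422*(-23) = -78706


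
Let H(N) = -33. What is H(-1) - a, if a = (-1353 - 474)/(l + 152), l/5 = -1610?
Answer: -262461/7898 ≈ -33.231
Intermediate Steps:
l = -8050 (l = 5*(-1610) = -8050)
a = 1827/7898 (a = (-1353 - 474)/(-8050 + 152) = -1827/(-7898) = -1827*(-1/7898) = 1827/7898 ≈ 0.23132)
H(-1) - a = -33 - 1*1827/7898 = -33 - 1827/7898 = -262461/7898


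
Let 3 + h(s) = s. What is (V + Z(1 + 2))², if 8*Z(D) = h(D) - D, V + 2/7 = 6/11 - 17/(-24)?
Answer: 18769/53361 ≈ 0.35174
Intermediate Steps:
h(s) = -3 + s
V = 1789/1848 (V = -2/7 + (6/11 - 17/(-24)) = -2/7 + (6*(1/11) - 17*(-1/24)) = -2/7 + (6/11 + 17/24) = -2/7 + 331/264 = 1789/1848 ≈ 0.96807)
Z(D) = -3/8 (Z(D) = ((-3 + D) - D)/8 = (⅛)*(-3) = -3/8)
(V + Z(1 + 2))² = (1789/1848 - 3/8)² = (137/231)² = 18769/53361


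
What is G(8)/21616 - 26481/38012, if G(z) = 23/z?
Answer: -88046771/126410368 ≈ -0.69652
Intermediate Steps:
G(8)/21616 - 26481/38012 = (23/8)/21616 - 26481/38012 = (23*(⅛))*(1/21616) - 26481*1/38012 = (23/8)*(1/21616) - 2037/2924 = 23/172928 - 2037/2924 = -88046771/126410368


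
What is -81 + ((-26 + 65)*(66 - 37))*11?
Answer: 12360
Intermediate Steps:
-81 + ((-26 + 65)*(66 - 37))*11 = -81 + (39*29)*11 = -81 + 1131*11 = -81 + 12441 = 12360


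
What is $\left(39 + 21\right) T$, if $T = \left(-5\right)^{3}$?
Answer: $-7500$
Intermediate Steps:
$T = -125$
$\left(39 + 21\right) T = \left(39 + 21\right) \left(-125\right) = 60 \left(-125\right) = -7500$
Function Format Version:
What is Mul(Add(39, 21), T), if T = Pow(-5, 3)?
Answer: -7500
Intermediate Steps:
T = -125
Mul(Add(39, 21), T) = Mul(Add(39, 21), -125) = Mul(60, -125) = -7500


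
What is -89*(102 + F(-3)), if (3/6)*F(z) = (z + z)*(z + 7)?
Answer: -4806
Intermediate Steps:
F(z) = 4*z*(7 + z) (F(z) = 2*((z + z)*(z + 7)) = 2*((2*z)*(7 + z)) = 2*(2*z*(7 + z)) = 4*z*(7 + z))
-89*(102 + F(-3)) = -89*(102 + 4*(-3)*(7 - 3)) = -89*(102 + 4*(-3)*4) = -89*(102 - 48) = -89*54 = -4806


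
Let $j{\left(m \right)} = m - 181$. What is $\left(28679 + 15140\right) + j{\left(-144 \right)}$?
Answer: $43494$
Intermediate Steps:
$j{\left(m \right)} = -181 + m$
$\left(28679 + 15140\right) + j{\left(-144 \right)} = \left(28679 + 15140\right) - 325 = 43819 - 325 = 43494$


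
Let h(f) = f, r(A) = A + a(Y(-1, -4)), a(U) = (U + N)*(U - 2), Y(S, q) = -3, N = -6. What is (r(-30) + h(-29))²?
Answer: 196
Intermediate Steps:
a(U) = (-6 + U)*(-2 + U) (a(U) = (U - 6)*(U - 2) = (-6 + U)*(-2 + U))
r(A) = 45 + A (r(A) = A + (12 + (-3)² - 8*(-3)) = A + (12 + 9 + 24) = A + 45 = 45 + A)
(r(-30) + h(-29))² = ((45 - 30) - 29)² = (15 - 29)² = (-14)² = 196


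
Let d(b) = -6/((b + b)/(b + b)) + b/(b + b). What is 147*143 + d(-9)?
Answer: 42031/2 ≈ 21016.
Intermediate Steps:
d(b) = -11/2 (d(b) = -6/((2*b)/((2*b))) + b/((2*b)) = -6/((2*b)*(1/(2*b))) + b*(1/(2*b)) = -6/1 + ½ = -6*1 + ½ = -6 + ½ = -11/2)
147*143 + d(-9) = 147*143 - 11/2 = 21021 - 11/2 = 42031/2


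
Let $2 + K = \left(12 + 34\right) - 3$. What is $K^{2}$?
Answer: $1681$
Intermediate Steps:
$K = 41$ ($K = -2 + \left(\left(12 + 34\right) - 3\right) = -2 + \left(46 - 3\right) = -2 + 43 = 41$)
$K^{2} = 41^{2} = 1681$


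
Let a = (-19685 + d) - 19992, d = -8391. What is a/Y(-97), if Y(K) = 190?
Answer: -24034/95 ≈ -252.99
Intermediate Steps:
a = -48068 (a = (-19685 - 8391) - 19992 = -28076 - 19992 = -48068)
a/Y(-97) = -48068/190 = -48068*1/190 = -24034/95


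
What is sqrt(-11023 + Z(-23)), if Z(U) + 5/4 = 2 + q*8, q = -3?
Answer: I*sqrt(44185)/2 ≈ 105.1*I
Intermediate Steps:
Z(U) = -93/4 (Z(U) = -5/4 + (2 - 3*8) = -5/4 + (2 - 24) = -5/4 - 22 = -93/4)
sqrt(-11023 + Z(-23)) = sqrt(-11023 - 93/4) = sqrt(-44185/4) = I*sqrt(44185)/2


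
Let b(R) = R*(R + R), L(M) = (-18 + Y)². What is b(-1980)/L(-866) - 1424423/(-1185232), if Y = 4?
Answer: 2323361563127/58076368 ≈ 40005.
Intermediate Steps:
L(M) = 196 (L(M) = (-18 + 4)² = (-14)² = 196)
b(R) = 2*R² (b(R) = R*(2*R) = 2*R²)
b(-1980)/L(-866) - 1424423/(-1185232) = (2*(-1980)²)/196 - 1424423/(-1185232) = (2*3920400)*(1/196) - 1424423*(-1/1185232) = 7840800*(1/196) + 1424423/1185232 = 1960200/49 + 1424423/1185232 = 2323361563127/58076368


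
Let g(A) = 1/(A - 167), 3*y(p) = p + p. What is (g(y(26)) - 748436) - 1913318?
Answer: -1195127549/449 ≈ -2.6618e+6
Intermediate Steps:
y(p) = 2*p/3 (y(p) = (p + p)/3 = (2*p)/3 = 2*p/3)
g(A) = 1/(-167 + A)
(g(y(26)) - 748436) - 1913318 = (1/(-167 + (2/3)*26) - 748436) - 1913318 = (1/(-167 + 52/3) - 748436) - 1913318 = (1/(-449/3) - 748436) - 1913318 = (-3/449 - 748436) - 1913318 = -336047767/449 - 1913318 = -1195127549/449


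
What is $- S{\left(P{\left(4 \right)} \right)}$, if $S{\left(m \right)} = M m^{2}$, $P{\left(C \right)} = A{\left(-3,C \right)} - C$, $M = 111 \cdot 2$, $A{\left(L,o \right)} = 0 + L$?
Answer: $-10878$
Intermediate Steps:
$A{\left(L,o \right)} = L$
$M = 222$
$P{\left(C \right)} = -3 - C$
$S{\left(m \right)} = 222 m^{2}$
$- S{\left(P{\left(4 \right)} \right)} = - 222 \left(-3 - 4\right)^{2} = - 222 \left(-7\right)^{2} = - 222 \cdot 49 = \left(-1\right) 10878 = -10878$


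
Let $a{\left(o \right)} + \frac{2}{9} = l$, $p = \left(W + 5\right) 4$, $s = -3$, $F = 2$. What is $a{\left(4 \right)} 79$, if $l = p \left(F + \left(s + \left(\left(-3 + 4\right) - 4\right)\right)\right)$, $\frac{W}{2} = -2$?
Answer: $- \frac{11534}{9} \approx -1281.6$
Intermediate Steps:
$W = -4$ ($W = 2 \left(-2\right) = -4$)
$p = 4$ ($p = \left(-4 + 5\right) 4 = 1 \cdot 4 = 4$)
$l = -16$ ($l = 4 \left(2 + \left(-3 + \left(\left(-3 + 4\right) - 4\right)\right)\right) = 4 \left(2 + \left(-3 + \left(1 - 4\right)\right)\right) = 4 \left(2 - 6\right) = 4 \left(-4\right) = -16$)
$a{\left(o \right)} = - \frac{146}{9}$ ($a{\left(o \right)} = - \frac{2}{9} - 16 = - \frac{146}{9}$)
$a{\left(4 \right)} 79 = \left(- \frac{146}{9}\right) 79 = - \frac{11534}{9}$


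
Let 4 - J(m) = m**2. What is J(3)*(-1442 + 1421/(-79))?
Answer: 576695/79 ≈ 7299.9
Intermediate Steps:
J(m) = 4 - m**2
J(3)*(-1442 + 1421/(-79)) = (4 - 1*3**2)*(-1442 + 1421/(-79)) = (4 - 1*9)*(-1442 + 1421*(-1/79)) = (4 - 9)*(-1442 - 1421/79) = -5*(-115339/79) = 576695/79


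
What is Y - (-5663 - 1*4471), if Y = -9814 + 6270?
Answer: 6590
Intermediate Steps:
Y = -3544
Y - (-5663 - 1*4471) = -3544 - (-5663 - 1*4471) = -3544 - (-5663 - 4471) = -3544 - 1*(-10134) = -3544 + 10134 = 6590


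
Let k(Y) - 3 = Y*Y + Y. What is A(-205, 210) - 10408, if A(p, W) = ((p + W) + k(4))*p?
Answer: -16148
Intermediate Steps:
k(Y) = 3 + Y + Y² (k(Y) = 3 + (Y*Y + Y) = 3 + (Y² + Y) = 3 + (Y + Y²) = 3 + Y + Y²)
A(p, W) = p*(23 + W + p) (A(p, W) = ((p + W) + (3 + 4 + 4²))*p = ((W + p) + (3 + 4 + 16))*p = ((W + p) + 23)*p = (23 + W + p)*p = p*(23 + W + p))
A(-205, 210) - 10408 = -205*(23 + 210 - 205) - 10408 = -205*28 - 10408 = -5740 - 10408 = -16148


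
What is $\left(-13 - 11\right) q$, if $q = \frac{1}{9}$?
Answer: $- \frac{8}{3} \approx -2.6667$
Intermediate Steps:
$q = \frac{1}{9} \approx 0.11111$
$\left(-13 - 11\right) q = \left(-13 - 11\right) \frac{1}{9} = \left(-24\right) \frac{1}{9} = - \frac{8}{3}$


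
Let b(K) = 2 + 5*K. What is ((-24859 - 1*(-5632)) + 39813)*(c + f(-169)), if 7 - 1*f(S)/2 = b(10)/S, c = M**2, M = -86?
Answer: 1983214068/13 ≈ 1.5256e+8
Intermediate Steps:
c = 7396 (c = (-86)**2 = 7396)
f(S) = 14 - 104/S (f(S) = 14 - 2*(2 + 5*10)/S = 14 - 2*(2 + 50)/S = 14 - 104/S)
((-24859 - 1*(-5632)) + 39813)*(c + f(-169)) = ((-24859 - 1*(-5632)) + 39813)*(7396 + (14 - 104/(-169))) = ((-24859 + 5632) + 39813)*(7396 + (14 - 104*(-1/169))) = (-19227 + 39813)*(7396 + (14 + 8/13)) = 20586*(7396 + 190/13) = 20586*(96338/13) = 1983214068/13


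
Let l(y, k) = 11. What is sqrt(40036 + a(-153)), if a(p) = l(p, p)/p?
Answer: sqrt(104133449)/51 ≈ 200.09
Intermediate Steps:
a(p) = 11/p
sqrt(40036 + a(-153)) = sqrt(40036 + 11/(-153)) = sqrt(40036 + 11*(-1/153)) = sqrt(40036 - 11/153) = sqrt(6125497/153) = sqrt(104133449)/51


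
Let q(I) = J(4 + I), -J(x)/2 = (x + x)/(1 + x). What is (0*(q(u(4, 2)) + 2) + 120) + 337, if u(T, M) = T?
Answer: 457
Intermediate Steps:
J(x) = -4*x/(1 + x) (J(x) = -2*(x + x)/(1 + x) = -2*2*x/(1 + x) = -4*x/(1 + x))
q(I) = -4*(4 + I)/(5 + I) (q(I) = -4*(4 + I)/(1 + (4 + I)) = -4*(4 + I)/(5 + I))
(0*(q(u(4, 2)) + 2) + 120) + 337 = (0*(4*(-4 - 1*4)/(5 + 4) + 2) + 120) + 337 = (0*(4*(-4 - 4)/9 + 2) + 120) + 337 = (0*(4*(⅑)*(-8) + 2) + 120) + 337 = (0*(-32/9 + 2) + 120) + 337 = (0*(-14/9) + 120) + 337 = (0 + 120) + 337 = 120 + 337 = 457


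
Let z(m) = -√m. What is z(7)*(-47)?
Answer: 47*√7 ≈ 124.35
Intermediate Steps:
z(7)*(-47) = -√7*(-47) = 47*√7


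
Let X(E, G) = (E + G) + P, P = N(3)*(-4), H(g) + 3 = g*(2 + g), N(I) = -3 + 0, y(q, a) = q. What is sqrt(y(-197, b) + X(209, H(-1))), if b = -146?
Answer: 2*sqrt(5) ≈ 4.4721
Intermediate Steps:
N(I) = -3
H(g) = -3 + g*(2 + g)
P = 12 (P = -3*(-4) = 12)
X(E, G) = 12 + E + G (X(E, G) = (E + G) + 12 = 12 + E + G)
sqrt(y(-197, b) + X(209, H(-1))) = sqrt(-197 + (12 + 209 + (-3 + (-1)**2 + 2*(-1)))) = sqrt(-197 + (12 + 209 + (-3 + 1 - 2))) = sqrt(-197 + (12 + 209 - 4)) = sqrt(-197 + 217) = sqrt(20) = 2*sqrt(5)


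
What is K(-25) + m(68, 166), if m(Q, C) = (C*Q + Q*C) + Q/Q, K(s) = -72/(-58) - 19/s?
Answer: 16369776/725 ≈ 22579.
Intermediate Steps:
K(s) = 36/29 - 19/s (K(s) = -72*(-1/58) - 19/s = 36/29 - 19/s)
m(Q, C) = 1 + 2*C*Q (m(Q, C) = (C*Q + C*Q) + 1 = 2*C*Q + 1 = 1 + 2*C*Q)
K(-25) + m(68, 166) = (36/29 - 19/(-25)) + (1 + 2*166*68) = (36/29 - 19*(-1/25)) + (1 + 22576) = (36/29 + 19/25) + 22577 = 1451/725 + 22577 = 16369776/725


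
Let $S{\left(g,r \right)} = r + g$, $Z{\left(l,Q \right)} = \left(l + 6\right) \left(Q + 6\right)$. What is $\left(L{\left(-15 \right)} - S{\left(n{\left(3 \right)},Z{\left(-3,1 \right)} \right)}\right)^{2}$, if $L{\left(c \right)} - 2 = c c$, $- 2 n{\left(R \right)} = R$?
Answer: $\frac{172225}{4} \approx 43056.0$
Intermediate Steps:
$Z{\left(l,Q \right)} = \left(6 + Q\right) \left(6 + l\right)$ ($Z{\left(l,Q \right)} = \left(6 + l\right) \left(6 + Q\right) = \left(6 + Q\right) \left(6 + l\right)$)
$n{\left(R \right)} = - \frac{R}{2}$
$L{\left(c \right)} = 2 + c^{2}$ ($L{\left(c \right)} = 2 + c c = 2 + c^{2}$)
$S{\left(g,r \right)} = g + r$
$\left(L{\left(-15 \right)} - S{\left(n{\left(3 \right)},Z{\left(-3,1 \right)} \right)}\right)^{2} = \left(\left(2 + \left(-15\right)^{2}\right) - \left(\left(- \frac{1}{2}\right) 3 + \left(36 + 6 \cdot 1 + 6 \left(-3\right) + 1 \left(-3\right)\right)\right)\right)^{2} = \left(\left(2 + 225\right) - \left(- \frac{3}{2} + \left(36 + 6 - 18 - 3\right)\right)\right)^{2} = \left(227 - \left(- \frac{3}{2} + 21\right)\right)^{2} = \left(227 - \frac{39}{2}\right)^{2} = \left(\frac{415}{2}\right)^{2} = \frac{172225}{4}$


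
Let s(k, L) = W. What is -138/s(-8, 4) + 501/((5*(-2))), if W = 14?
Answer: -4197/70 ≈ -59.957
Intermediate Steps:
s(k, L) = 14
-138/s(-8, 4) + 501/((5*(-2))) = -138/14 + 501/((5*(-2))) = -138*1/14 + 501/(-10) = -69/7 + 501*(-1/10) = -69/7 - 501/10 = -4197/70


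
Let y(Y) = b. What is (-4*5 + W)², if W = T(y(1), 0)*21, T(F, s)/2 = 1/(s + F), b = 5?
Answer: 3364/25 ≈ 134.56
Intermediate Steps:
y(Y) = 5
T(F, s) = 2/(F + s) (T(F, s) = 2/(s + F) = 2/(F + s))
W = 42/5 (W = (2/(5 + 0))*21 = (2/5)*21 = (2*(⅕))*21 = (⅖)*21 = 42/5 ≈ 8.4000)
(-4*5 + W)² = (-4*5 + 42/5)² = (-20 + 42/5)² = (-58/5)² = 3364/25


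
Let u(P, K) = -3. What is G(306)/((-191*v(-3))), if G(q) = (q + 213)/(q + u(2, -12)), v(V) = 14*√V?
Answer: 173*I*√3/810222 ≈ 0.00036983*I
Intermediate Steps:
G(q) = (213 + q)/(-3 + q) (G(q) = (q + 213)/(q - 3) = (213 + q)/(-3 + q))
G(306)/((-191*v(-3))) = ((213 + 306)/(-3 + 306))/((-2674*√(-3))) = (519/303)/((-2674*I*√3)) = ((1/303)*519)/((-2674*I*√3)) = 173/(101*((-2674*I*√3))) = 173*(I*√3/8022)/101 = 173*I*√3/810222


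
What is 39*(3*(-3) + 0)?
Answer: -351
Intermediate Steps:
39*(3*(-3) + 0) = 39*(-9 + 0) = 39*(-9) = -351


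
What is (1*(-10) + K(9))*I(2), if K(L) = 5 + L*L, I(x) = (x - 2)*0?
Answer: 0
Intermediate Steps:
I(x) = 0 (I(x) = (-2 + x)*0 = 0)
K(L) = 5 + L**2
(1*(-10) + K(9))*I(2) = (1*(-10) + (5 + 9**2))*0 = (-10 + (5 + 81))*0 = (-10 + 86)*0 = 76*0 = 0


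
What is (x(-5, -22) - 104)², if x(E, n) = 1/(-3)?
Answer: 97969/9 ≈ 10885.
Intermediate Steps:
x(E, n) = -⅓
(x(-5, -22) - 104)² = (-⅓ - 104)² = (-313/3)² = 97969/9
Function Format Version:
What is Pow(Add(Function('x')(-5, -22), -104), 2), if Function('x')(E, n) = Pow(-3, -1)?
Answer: Rational(97969, 9) ≈ 10885.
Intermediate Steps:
Function('x')(E, n) = Rational(-1, 3)
Pow(Add(Function('x')(-5, -22), -104), 2) = Pow(Add(Rational(-1, 3), -104), 2) = Pow(Rational(-313, 3), 2) = Rational(97969, 9)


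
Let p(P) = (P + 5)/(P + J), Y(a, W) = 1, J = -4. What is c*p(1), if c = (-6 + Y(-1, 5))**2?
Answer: -50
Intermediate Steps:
p(P) = (5 + P)/(-4 + P) (p(P) = (P + 5)/(P - 4) = (5 + P)/(-4 + P))
c = 25 (c = (-6 + 1)**2 = (-5)**2 = 25)
c*p(1) = 25*((5 + 1)/(-4 + 1)) = 25*(6/(-3)) = 25*(-1/3*6) = 25*(-2) = -50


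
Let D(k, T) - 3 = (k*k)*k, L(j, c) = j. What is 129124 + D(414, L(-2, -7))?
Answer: 71087071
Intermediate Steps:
D(k, T) = 3 + k³ (D(k, T) = 3 + (k*k)*k = 3 + k²*k = 3 + k³)
129124 + D(414, L(-2, -7)) = 129124 + (3 + 414³) = 129124 + (3 + 70957944) = 129124 + 70957947 = 71087071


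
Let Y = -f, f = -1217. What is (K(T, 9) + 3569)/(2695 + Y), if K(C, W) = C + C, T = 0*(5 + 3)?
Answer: 3569/3912 ≈ 0.91232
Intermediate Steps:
T = 0 (T = 0*8 = 0)
Y = 1217 (Y = -1*(-1217) = 1217)
K(C, W) = 2*C
(K(T, 9) + 3569)/(2695 + Y) = (2*0 + 3569)/(2695 + 1217) = (0 + 3569)/3912 = 3569*(1/3912) = 3569/3912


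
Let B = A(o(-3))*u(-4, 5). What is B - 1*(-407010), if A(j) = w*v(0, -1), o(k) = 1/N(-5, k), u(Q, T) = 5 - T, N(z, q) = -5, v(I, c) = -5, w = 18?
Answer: 407010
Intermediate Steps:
o(k) = -⅕ (o(k) = 1/(-5) = -⅕)
A(j) = -90 (A(j) = 18*(-5) = -90)
B = 0 (B = -90*(5 - 1*5) = -90*(5 - 5) = -90*0 = 0)
B - 1*(-407010) = 0 - 1*(-407010) = 0 + 407010 = 407010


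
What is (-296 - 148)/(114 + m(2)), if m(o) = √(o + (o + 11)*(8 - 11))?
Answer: -50616/13033 + 444*I*√37/13033 ≈ -3.8837 + 0.20722*I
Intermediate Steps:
m(o) = √(-33 - 2*o) (m(o) = √(o + (11 + o)*(-3)) = √(o + (-33 - 3*o)) = √(-33 - 2*o))
(-296 - 148)/(114 + m(2)) = (-296 - 148)/(114 + √(-33 - 2*2)) = -444/(114 + √(-33 - 4)) = -444/(114 + √(-37)) = -444/(114 + I*√37)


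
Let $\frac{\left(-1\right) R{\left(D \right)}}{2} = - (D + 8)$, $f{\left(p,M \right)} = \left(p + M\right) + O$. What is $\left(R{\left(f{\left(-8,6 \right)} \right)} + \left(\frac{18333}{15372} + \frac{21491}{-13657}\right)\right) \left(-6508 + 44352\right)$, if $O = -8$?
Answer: $- \frac{138119710389}{833077} \approx -1.6579 \cdot 10^{5}$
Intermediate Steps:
$f{\left(p,M \right)} = -8 + M + p$ ($f{\left(p,M \right)} = \left(p + M\right) - 8 = \left(M + p\right) - 8 = -8 + M + p$)
$R{\left(D \right)} = 16 + 2 D$ ($R{\left(D \right)} = - 2 \left(- (D + 8)\right) = - 2 \left(- (8 + D)\right) = - 2 \left(-8 - D\right) = 16 + 2 D$)
$\left(R{\left(f{\left(-8,6 \right)} \right)} + \left(\frac{18333}{15372} + \frac{21491}{-13657}\right)\right) \left(-6508 + 44352\right) = \left(\left(16 + 2 \left(-8 + 6 - 8\right)\right) + \left(\frac{18333}{15372} + \frac{21491}{-13657}\right)\right) \left(-6508 + 44352\right) = \left(\left(16 + 2 \left(-10\right)\right) + \left(18333 \cdot \frac{1}{15372} + 21491 \left(- \frac{1}{13657}\right)\right)\right) 37844 = \left(\left(16 - 20\right) + \left(\frac{291}{244} - \frac{21491}{13657}\right)\right) 37844 = \left(-4 - \frac{1269617}{3332308}\right) 37844 = \left(- \frac{14598849}{3332308}\right) 37844 = - \frac{138119710389}{833077}$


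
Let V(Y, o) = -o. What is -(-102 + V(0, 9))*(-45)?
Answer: -4995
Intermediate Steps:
-(-102 + V(0, 9))*(-45) = -(-102 - 1*9)*(-45) = -(-102 - 9)*(-45) = -(-111)*(-45) = -1*4995 = -4995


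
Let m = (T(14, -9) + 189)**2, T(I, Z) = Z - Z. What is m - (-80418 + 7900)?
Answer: 108239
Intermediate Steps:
T(I, Z) = 0
m = 35721 (m = (0 + 189)**2 = 189**2 = 35721)
m - (-80418 + 7900) = 35721 - (-80418 + 7900) = 35721 - 1*(-72518) = 35721 + 72518 = 108239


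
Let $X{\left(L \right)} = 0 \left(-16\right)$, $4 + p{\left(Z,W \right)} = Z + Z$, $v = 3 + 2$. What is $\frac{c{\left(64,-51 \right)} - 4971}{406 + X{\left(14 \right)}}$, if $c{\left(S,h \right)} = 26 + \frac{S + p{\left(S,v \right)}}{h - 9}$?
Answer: $- \frac{37111}{3045} \approx -12.188$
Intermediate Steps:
$v = 5$
$p{\left(Z,W \right)} = -4 + 2 Z$ ($p{\left(Z,W \right)} = -4 + \left(Z + Z\right) = -4 + 2 Z$)
$X{\left(L \right)} = 0$
$c{\left(S,h \right)} = 26 + \frac{-4 + 3 S}{-9 + h}$ ($c{\left(S,h \right)} = 26 + \frac{S + \left(-4 + 2 S\right)}{h - 9} = 26 + \frac{-4 + 3 S}{-9 + h}$)
$\frac{c{\left(64,-51 \right)} - 4971}{406 + X{\left(14 \right)}} = \frac{\frac{-238 + 3 \cdot 64 + 26 \left(-51\right)}{-9 - 51} - 4971}{406 + 0} = \frac{\frac{-238 + 192 - 1326}{-60} - 4971}{406} = \left(\left(- \frac{1}{60}\right) \left(-1372\right) - 4971\right) \frac{1}{406} = \left(\frac{343}{15} - 4971\right) \frac{1}{406} = \left(- \frac{74222}{15}\right) \frac{1}{406} = - \frac{37111}{3045}$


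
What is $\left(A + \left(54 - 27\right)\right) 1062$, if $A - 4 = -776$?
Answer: $-791190$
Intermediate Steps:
$A = -772$ ($A = 4 - 776 = -772$)
$\left(A + \left(54 - 27\right)\right) 1062 = \left(-772 + \left(54 - 27\right)\right) 1062 = \left(-772 + 27\right) 1062 = \left(-745\right) 1062 = -791190$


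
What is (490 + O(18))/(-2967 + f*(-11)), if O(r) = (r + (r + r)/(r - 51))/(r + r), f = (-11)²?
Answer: -32371/283668 ≈ -0.11412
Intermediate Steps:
f = 121
O(r) = (r + 2*r/(-51 + r))/(2*r) (O(r) = (r + (2*r)/(-51 + r))/((2*r)) = (r + 2*r/(-51 + r))*(1/(2*r)) = (r + 2*r/(-51 + r))/(2*r))
(490 + O(18))/(-2967 + f*(-11)) = (490 + (-49 + 18)/(2*(-51 + 18)))/(-2967 + 121*(-11)) = (490 + (½)*(-31)/(-33))/(-2967 - 1331) = (490 + (½)*(-1/33)*(-31))/(-4298) = (490 + 31/66)*(-1/4298) = (32371/66)*(-1/4298) = -32371/283668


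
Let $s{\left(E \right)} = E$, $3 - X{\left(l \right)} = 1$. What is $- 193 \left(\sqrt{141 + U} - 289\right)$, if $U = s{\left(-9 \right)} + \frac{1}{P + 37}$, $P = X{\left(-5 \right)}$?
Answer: $55777 - \frac{193 \sqrt{200811}}{39} \approx 53559.0$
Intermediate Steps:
$X{\left(l \right)} = 2$ ($X{\left(l \right)} = 3 - 1 = 2$)
$P = 2$
$U = - \frac{350}{39}$ ($U = -9 + \frac{1}{2 + 37} = -9 + \frac{1}{39} = - \frac{350}{39} \approx -8.9744$)
$- 193 \left(\sqrt{141 + U} - 289\right) = - 193 \left(\sqrt{141 - \frac{350}{39}} - 289\right) = - 193 \left(\sqrt{\frac{5149}{39}} - 289\right) = - 193 \left(\frac{\sqrt{200811}}{39} - 289\right) = - 193 \left(-289 + \frac{\sqrt{200811}}{39}\right) = 55777 - \frac{193 \sqrt{200811}}{39}$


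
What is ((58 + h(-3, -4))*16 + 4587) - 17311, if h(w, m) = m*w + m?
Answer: -11668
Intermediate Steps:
h(w, m) = m + m*w
((58 + h(-3, -4))*16 + 4587) - 17311 = ((58 - 4*(1 - 3))*16 + 4587) - 17311 = ((58 - 4*(-2))*16 + 4587) - 17311 = ((58 + 8)*16 + 4587) - 17311 = (66*16 + 4587) - 17311 = (1056 + 4587) - 17311 = 5643 - 17311 = -11668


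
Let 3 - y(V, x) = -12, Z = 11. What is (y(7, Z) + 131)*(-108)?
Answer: -15768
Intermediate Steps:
y(V, x) = 15 (y(V, x) = 3 - 1*(-12) = 3 + 12 = 15)
(y(7, Z) + 131)*(-108) = (15 + 131)*(-108) = 146*(-108) = -15768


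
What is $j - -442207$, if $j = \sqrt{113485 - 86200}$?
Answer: $442207 + \sqrt{27285} \approx 4.4237 \cdot 10^{5}$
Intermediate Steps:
$j = \sqrt{27285}$ ($j = \sqrt{113485 - 86200} = \sqrt{27285} \approx 165.18$)
$j - -442207 = \sqrt{27285} - -442207 = \sqrt{27285} + 442207 = 442207 + \sqrt{27285}$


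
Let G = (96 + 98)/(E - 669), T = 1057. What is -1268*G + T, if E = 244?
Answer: 695217/425 ≈ 1635.8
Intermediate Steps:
G = -194/425 (G = (96 + 98)/(244 - 669) = 194/(-425) = 194*(-1/425) = -194/425 ≈ -0.45647)
-1268*G + T = -1268*(-194/425) + 1057 = 245992/425 + 1057 = 695217/425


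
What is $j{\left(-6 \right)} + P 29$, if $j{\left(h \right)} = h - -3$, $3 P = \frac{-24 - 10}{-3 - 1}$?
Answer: $\frac{475}{6} \approx 79.167$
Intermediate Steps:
$P = \frac{17}{6}$ ($P = \frac{\left(-24 - 10\right) \frac{1}{-3 - 1}}{3} = \frac{\left(-34\right) \frac{1}{-4}}{3} = \frac{\left(-34\right) \left(- \frac{1}{4}\right)}{3} = \frac{1}{3} \cdot \frac{17}{2} = \frac{17}{6} \approx 2.8333$)
$j{\left(h \right)} = 3 + h$ ($j{\left(h \right)} = h + 3 = 3 + h$)
$j{\left(-6 \right)} + P 29 = \left(3 - 6\right) + \frac{17}{6} \cdot 29 = -3 + \frac{493}{6} = \frac{475}{6}$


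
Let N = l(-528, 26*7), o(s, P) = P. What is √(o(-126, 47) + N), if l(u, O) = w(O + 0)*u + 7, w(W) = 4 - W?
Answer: √94038 ≈ 306.66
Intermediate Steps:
l(u, O) = 7 + u*(4 - O) (l(u, O) = (4 - (O + 0))*u + 7 = (4 - O)*u + 7 = u*(4 - O) + 7 = 7 + u*(4 - O))
N = 93991 (N = 7 - 1*(-528)*(-4 + 26*7) = 7 - 1*(-528)*(-4 + 182) = 7 - 1*(-528)*178 = 7 + 93984 = 93991)
√(o(-126, 47) + N) = √(47 + 93991) = √94038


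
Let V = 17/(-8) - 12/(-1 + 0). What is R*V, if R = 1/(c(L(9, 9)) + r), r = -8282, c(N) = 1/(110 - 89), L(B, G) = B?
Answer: -1659/1391368 ≈ -0.0011924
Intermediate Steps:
c(N) = 1/21
V = 79/8 (V = 17*(-1/8) - 12/(-1) = -17/8 - 12*(-1) = -17/8 + 12 = 79/8 ≈ 9.8750)
R = -21/173921 (R = 1/(1/21 - 8282) = 1/(-173921/21) = -21/173921 ≈ -0.00012074)
R*V = -21/173921*79/8 = -1659/1391368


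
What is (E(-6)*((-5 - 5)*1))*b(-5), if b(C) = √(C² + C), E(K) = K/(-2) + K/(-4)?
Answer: -90*√5 ≈ -201.25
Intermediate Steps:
E(K) = -3*K/4 (E(K) = K*(-½) + K*(-¼) = -K/2 - K/4 = -3*K/4)
b(C) = √(C + C²)
(E(-6)*((-5 - 5)*1))*b(-5) = ((-¾*(-6))*((-5 - 5)*1))*√(-5*(1 - 5)) = (9*(-10*1)/2)*√(-5*(-4)) = ((9/2)*(-10))*√20 = -90*√5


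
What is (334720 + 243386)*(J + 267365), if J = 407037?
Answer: 389875842612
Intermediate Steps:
(334720 + 243386)*(J + 267365) = (334720 + 243386)*(407037 + 267365) = 578106*674402 = 389875842612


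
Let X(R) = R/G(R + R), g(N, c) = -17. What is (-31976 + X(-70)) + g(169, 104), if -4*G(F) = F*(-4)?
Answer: -63985/2 ≈ -31993.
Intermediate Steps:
G(F) = F (G(F) = -F*(-4)/4 = -(-1)*F = F)
X(R) = ½ (X(R) = R/(R + R) = R/((2*R)) = R*(1/(2*R)) = ½)
(-31976 + X(-70)) + g(169, 104) = (-31976 + ½) - 17 = -63951/2 - 17 = -63985/2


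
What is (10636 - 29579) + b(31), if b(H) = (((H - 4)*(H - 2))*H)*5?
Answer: 102422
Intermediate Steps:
b(H) = 5*H*(-4 + H)*(-2 + H) (b(H) = (((-4 + H)*(-2 + H))*H)*5 = (H*(-4 + H)*(-2 + H))*5 = 5*H*(-4 + H)*(-2 + H))
(10636 - 29579) + b(31) = (10636 - 29579) + 5*31*(8 + 31² - 6*31) = -18943 + 5*31*(8 + 961 - 186) = -18943 + 5*31*783 = -18943 + 121365 = 102422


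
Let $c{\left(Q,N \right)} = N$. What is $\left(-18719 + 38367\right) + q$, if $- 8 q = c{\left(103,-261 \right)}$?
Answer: $\frac{157445}{8} \approx 19681.0$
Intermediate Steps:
$q = \frac{261}{8}$ ($q = \left(- \frac{1}{8}\right) \left(-261\right) = \frac{261}{8} \approx 32.625$)
$\left(-18719 + 38367\right) + q = \left(-18719 + 38367\right) + \frac{261}{8} = 19648 + \frac{261}{8} = \frac{157445}{8}$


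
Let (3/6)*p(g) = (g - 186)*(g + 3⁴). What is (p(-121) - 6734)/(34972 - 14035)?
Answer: 5942/6979 ≈ 0.85141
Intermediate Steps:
p(g) = 2*(-186 + g)*(81 + g) (p(g) = 2*((g - 186)*(g + 3⁴)) = 2*((-186 + g)*(g + 81)) = 2*((-186 + g)*(81 + g)) = 2*(-186 + g)*(81 + g))
(p(-121) - 6734)/(34972 - 14035) = ((-30132 - 210*(-121) + 2*(-121)²) - 6734)/(34972 - 14035) = ((-30132 + 25410 + 2*14641) - 6734)/20937 = ((-30132 + 25410 + 29282) - 6734)*(1/20937) = (24560 - 6734)*(1/20937) = 17826*(1/20937) = 5942/6979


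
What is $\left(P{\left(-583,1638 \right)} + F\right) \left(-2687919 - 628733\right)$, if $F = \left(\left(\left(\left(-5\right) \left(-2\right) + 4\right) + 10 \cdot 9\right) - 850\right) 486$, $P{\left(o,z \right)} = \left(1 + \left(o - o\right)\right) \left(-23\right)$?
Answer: $1202548365508$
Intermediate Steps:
$P{\left(o,z \right)} = -23$ ($P{\left(o,z \right)} = \left(1 + 0\right) \left(-23\right) = 1 \left(-23\right) = -23$)
$F = -362556$ ($F = \left(\left(\left(10 + 4\right) + 90\right) - 850\right) 486 = \left(\left(14 + 90\right) - 850\right) 486 = \left(104 - 850\right) 486 = \left(-746\right) 486 = -362556$)
$\left(P{\left(-583,1638 \right)} + F\right) \left(-2687919 - 628733\right) = \left(-23 - 362556\right) \left(-2687919 - 628733\right) = \left(-362579\right) \left(-3316652\right) = 1202548365508$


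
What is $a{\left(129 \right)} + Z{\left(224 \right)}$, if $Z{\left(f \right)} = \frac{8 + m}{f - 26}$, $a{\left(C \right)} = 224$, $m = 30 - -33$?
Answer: $\frac{44423}{198} \approx 224.36$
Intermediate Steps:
$m = 63$ ($m = 30 + 33 = 63$)
$Z{\left(f \right)} = \frac{71}{-26 + f}$ ($Z{\left(f \right)} = \frac{8 + 63}{f - 26} = \frac{71}{-26 + f}$)
$a{\left(129 \right)} + Z{\left(224 \right)} = 224 + \frac{71}{-26 + 224} = 224 + \frac{71}{198} = \frac{44423}{198}$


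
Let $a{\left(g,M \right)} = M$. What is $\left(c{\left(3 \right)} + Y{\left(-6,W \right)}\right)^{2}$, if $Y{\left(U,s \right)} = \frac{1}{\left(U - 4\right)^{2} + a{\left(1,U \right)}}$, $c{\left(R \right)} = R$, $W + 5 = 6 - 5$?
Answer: $\frac{80089}{8836} \approx 9.0639$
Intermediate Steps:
$W = -4$ ($W = -5 + \left(6 - 5\right) = -5 + 1 = -4$)
$Y{\left(U,s \right)} = \frac{1}{U + \left(-4 + U\right)^{2}}$ ($Y{\left(U,s \right)} = \frac{1}{\left(U - 4\right)^{2} + U} = \frac{1}{\left(-4 + U\right)^{2} + U} = \frac{1}{U + \left(-4 + U\right)^{2}}$)
$\left(c{\left(3 \right)} + Y{\left(-6,W \right)}\right)^{2} = \left(3 + \frac{1}{-6 + \left(-4 - 6\right)^{2}}\right)^{2} = \left(3 + \frac{1}{-6 + \left(-10\right)^{2}}\right)^{2} = \left(3 + \frac{1}{-6 + 100}\right)^{2} = \left(3 + \frac{1}{94}\right)^{2} = \left(\frac{283}{94}\right)^{2} = \frac{80089}{8836}$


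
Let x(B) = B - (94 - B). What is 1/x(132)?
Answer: 1/170 ≈ 0.0058824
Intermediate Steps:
x(B) = -94 + 2*B (x(B) = B + (-94 + B) = -94 + 2*B)
1/x(132) = 1/(-94 + 2*132) = 1/(-94 + 264) = 1/170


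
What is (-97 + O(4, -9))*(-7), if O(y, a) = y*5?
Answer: 539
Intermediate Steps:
O(y, a) = 5*y
(-97 + O(4, -9))*(-7) = (-97 + 5*4)*(-7) = (-97 + 20)*(-7) = -77*(-7) = 539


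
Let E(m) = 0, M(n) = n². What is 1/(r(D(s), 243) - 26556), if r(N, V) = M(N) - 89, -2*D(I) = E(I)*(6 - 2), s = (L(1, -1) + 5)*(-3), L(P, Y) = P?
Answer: -1/26645 ≈ -3.7530e-5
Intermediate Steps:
s = -18 (s = (1 + 5)*(-3) = 6*(-3) = -18)
D(I) = 0 (D(I) = -0*(6 - 2) = -0*4 = -½*0 = 0)
r(N, V) = -89 + N² (r(N, V) = N² - 89 = -89 + N²)
1/(r(D(s), 243) - 26556) = 1/((-89 + 0²) - 26556) = 1/((-89 + 0) - 26556) = 1/(-89 - 26556) = 1/(-26645) = -1/26645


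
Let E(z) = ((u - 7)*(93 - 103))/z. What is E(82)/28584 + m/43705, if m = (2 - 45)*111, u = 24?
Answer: -5597403637/51219812520 ≈ -0.10928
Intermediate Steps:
m = -4773 (m = -43*111 = -4773)
E(z) = -170/z (E(z) = ((24 - 7)*(93 - 103))/z = (17*(-10))/z = -170/z)
E(82)/28584 + m/43705 = -170/82/28584 - 4773/43705 = -170*1/82*(1/28584) - 4773*1/43705 = -85/41*1/28584 - 4773/43705 = -85/1171944 - 4773/43705 = -5597403637/51219812520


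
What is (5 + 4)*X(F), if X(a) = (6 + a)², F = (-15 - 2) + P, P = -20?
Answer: 8649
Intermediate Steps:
F = -37 (F = (-15 - 2) - 20 = -17 - 20 = -37)
(5 + 4)*X(F) = (5 + 4)*(6 - 37)² = 9*(-31)² = 9*961 = 8649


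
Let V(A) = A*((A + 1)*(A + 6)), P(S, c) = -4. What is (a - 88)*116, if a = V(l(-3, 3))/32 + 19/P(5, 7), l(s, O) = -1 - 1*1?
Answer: -10730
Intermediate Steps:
l(s, O) = -2 (l(s, O) = -1 - 1 = -2)
V(A) = A*(1 + A)*(6 + A) (V(A) = A*((1 + A)*(6 + A)) = A*(1 + A)*(6 + A))
a = -9/2 (a = -2*(6 + (-2)**2 + 7*(-2))/32 + 19/(-4) = -2*(6 + 4 - 14)*(1/32) + 19*(-1/4) = -2*(-4)*(1/32) - 19/4 = 8*(1/32) - 19/4 = 1/4 - 19/4 = -9/2 ≈ -4.5000)
(a - 88)*116 = (-9/2 - 88)*116 = -185/2*116 = -10730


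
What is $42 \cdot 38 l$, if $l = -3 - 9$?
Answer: $-19152$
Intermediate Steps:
$l = -12$
$42 \cdot 38 l = 42 \cdot 38 \left(-12\right) = 1596 \left(-12\right) = -19152$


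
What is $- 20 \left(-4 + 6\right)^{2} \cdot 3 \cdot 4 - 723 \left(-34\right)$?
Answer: $23622$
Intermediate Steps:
$- 20 \left(-4 + 6\right)^{2} \cdot 3 \cdot 4 - 723 \left(-34\right) = - 20 \cdot 2^{2} \cdot 12 - -24582 = \left(-20\right) 4 \cdot 12 + 24582 = \left(-80\right) 12 + 24582 = -960 + 24582 = 23622$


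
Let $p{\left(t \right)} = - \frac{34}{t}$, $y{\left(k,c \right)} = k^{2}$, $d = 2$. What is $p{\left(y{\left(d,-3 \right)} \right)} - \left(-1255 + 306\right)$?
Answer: $\frac{1881}{2} \approx 940.5$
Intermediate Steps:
$p{\left(y{\left(d,-3 \right)} \right)} - \left(-1255 + 306\right) = - \frac{34}{2^{2}} - \left(-1255 + 306\right) = - \frac{34}{4} - -949 = \left(-34\right) \frac{1}{4} + 949 = - \frac{17}{2} + 949 = \frac{1881}{2}$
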